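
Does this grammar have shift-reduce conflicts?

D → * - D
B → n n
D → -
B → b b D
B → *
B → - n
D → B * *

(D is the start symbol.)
Yes — I1: [B → * .] vs [D → * . - D]; I2: [D → - .] vs [B → - . n]

Augment with D' → D and build the canonical LR(0) collection (I0 = CLOSURE({[D' → . D]}), then GOTO on every symbol after a dot until no new states appear). It has 15 states:
  I0: { [B → . *], [B → . - n], [B → . b b D], [B → . n n], [D → . * - D], [D → . -], [D → . B * *], [D' → . D] }  — shift
  I1: { [B → * .], [D → * . - D] }  — shift, reduce
  I2: { [B → - . n], [D → - .] }  — shift, reduce
  I3: { [D → B . * *] }  — shift
  I4: { [D' → D .] }  — accept
  I5: { [B → b . b D] }  — shift
  I6: { [B → n . n] }  — shift
  I7: { [B → n n .] }  — reduce
  I8: { [B → . *], [B → . - n], [B → . b b D], [B → . n n], [B → b b . D], [D → . * - D], [D → . -], [D → . B * *] }  — shift
  I9: { [B → b b D .] }  — reduce
  I10: { [D → B * . *] }  — shift
  I11: { [D → B * * .] }  — reduce
  I12: { [B → - n .] }  — reduce
  I13: { [B → . *], [B → . - n], [B → . b b D], [B → . n n], [D → * - . D], [D → . * - D], [D → . -], [D → . B * *] }  — shift
  I14: { [D → * - D .] }  — reduce

I1 contains reduce item [B → * .] and shift item [D → * . - D] — shift-reduce conflict.
I2 contains reduce item [D → - .] and shift item [B → - . n] — shift-reduce conflict.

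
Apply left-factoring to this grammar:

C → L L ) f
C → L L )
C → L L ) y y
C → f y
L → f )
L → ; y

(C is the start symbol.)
C → L L ) C'
C' → f
C' → ε
C' → y y
C → f y
L → f )
L → ; y

Left-factoring transforms A → αβ₁ | αβ₂ into A → αA' and A' → β₁ | β₂
(α is the longest common prefix among the alternatives). Repeat until
no nonterminal has two alternatives with a common prefix.

Round 1: C has alternatives sharing prefix 'L L )'. Introduce C': C → L L ) C'
  Add: C' → f
  Add: C' → ε
  Add: C' → y y

No remaining common prefixes — done.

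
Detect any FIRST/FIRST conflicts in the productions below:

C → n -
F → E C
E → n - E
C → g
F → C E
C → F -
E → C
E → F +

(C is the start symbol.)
Yes. C → n '-' / C → F '-' on { 'n' }; C → g / C → F '-' on { 'g' }; F → E C / F → C E on { 'g', 'n' }; E → n '-' E / E → C on { 'n' }; E → n '-' E / E → F '+' on { 'n' }; E → C / E → F '+' on { 'g', 'n' }

FIRST sets of the non-terminals at (or reachable through a nullable prefix from) the front of some alternative:
  FIRST(F) = { 'g', 'n' }
  FIRST(E) = { 'g', 'n' }
  FIRST(C) = { 'g', 'n' }

Productions for C:
  C → n -: FIRST = { 'n' }
  C → g: FIRST = { 'g' }
  C → F -: FIRST = { 'g', 'n' }
Productions for F:
  F → E C: FIRST = { 'g', 'n' }
  F → C E: FIRST = { 'g', 'n' }
Productions for E:
  E → n - E: FIRST = { 'n' }
  E → C: FIRST = { 'g', 'n' }
  E → F +: FIRST = { 'g', 'n' }

Conflict for C: C → n - and C → F -
  Overlap: { 'n' }
Conflict for C: C → g and C → F -
  Overlap: { 'g' }
Conflict for F: F → E C and F → C E
  Overlap: { 'g', 'n' }
Conflict for E: E → n - E and E → C
  Overlap: { 'n' }
Conflict for E: E → n - E and E → F +
  Overlap: { 'n' }
Conflict for E: E → C and E → F +
  Overlap: { 'g', 'n' }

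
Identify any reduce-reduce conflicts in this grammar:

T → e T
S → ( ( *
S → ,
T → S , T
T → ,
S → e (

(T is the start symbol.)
Augment with T' → T and build the canonical LR(0) collection (I0 = CLOSURE({[T' → . T]}), then GOTO on every symbol after a dot until no new states appear). It has 12 states:
  I0: { [S → . ( ( *], [S → . ,], [S → . e (], [T → . ,], [T → . S , T], [T → . e T], [T' → . T] }  — shift
  I1: { [S → ( . ( *] }  — shift
  I2: { [S → , .], [T → , .] }  — 2 reduces
  I3: { [T → S . , T] }  — shift
  I4: { [T' → T .] }  — accept
  I5: { [S → . ( ( *], [S → . ,], [S → . e (], [S → e . (], [T → . ,], [T → . S , T], [T → . e T], [T → e . T] }  — shift
  I6: { [S → ( . ( *], [S → e ( .] }  — shift, reduce
  I7: { [T → e T .] }  — reduce
  I8: { [S → ( ( . *] }  — shift
  I9: { [S → ( ( * .] }  — reduce
  I10: { [S → . ( ( *], [S → . ,], [S → . e (], [T → . ,], [T → . S , T], [T → . e T], [T → S , . T] }  — shift
  I11: { [T → S , T .] }  — reduce

I2 contains complete items [S → , .], [T → , .] — reduce-reduce conflict.

Answer: Yes — I2: [S → , .] vs [T → , .]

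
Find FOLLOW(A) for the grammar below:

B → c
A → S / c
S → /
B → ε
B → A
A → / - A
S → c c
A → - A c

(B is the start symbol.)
{ $, 'c' }

In B → A: A is at the end, add FOLLOW(B)
In A → / - A: A is at the end; this adds FOLLOW(A) to itself — nothing new
In A → - A c: A is followed by c, add FIRST(c) \ {ε} = { 'c' }

The FOLLOW sets referred to above (computed the same way, to a fixed point):
  FOLLOW(B) = { $ }

Taking the union: FOLLOW(A) = { $, 'c' }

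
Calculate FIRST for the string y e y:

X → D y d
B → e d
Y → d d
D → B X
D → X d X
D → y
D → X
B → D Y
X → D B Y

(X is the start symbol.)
To compute FIRST(y e y), process the symbols left to right:
Symbol y is a terminal. Add 'y' and stop.
FIRST(y e y) = { 'y' }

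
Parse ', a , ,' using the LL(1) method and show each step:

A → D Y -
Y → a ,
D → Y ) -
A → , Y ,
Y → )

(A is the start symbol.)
LL(1) parsing maintains a stack (initially the start symbol over $) and the input. At each step: if the stack top is a terminal, match it against the current input token; if it is a non-terminal N, replace it with the RHS of M[N, lookahead] (the unique production whose predict set contains the lookahead).

Stack is shown with the top on the left.

Stack    Input      Action
--------------------------
A $      , a , , $  output A → , Y ,
, Y , $  , a , , $  match ','
Y , $    a , , $    output Y → a ,
a , , $  a , , $    match 'a'
, , $    , , $      match ','
, $      , $        match ','
$        $          accept

The string is accepted.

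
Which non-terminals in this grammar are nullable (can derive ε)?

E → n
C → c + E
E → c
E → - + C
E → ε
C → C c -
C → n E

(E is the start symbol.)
A non-terminal is nullable if it can derive ε (the empty string): either it has an ε-production, or it has a production whose right-hand side consists entirely of nullable non-terminals.

ε-productions: E → ε
So E is immediately nullable.
No further non-terminal can be added: every production for the remaining non-terminals contains a terminal or a non-nullable non-terminal.
Nullable = { 'E' }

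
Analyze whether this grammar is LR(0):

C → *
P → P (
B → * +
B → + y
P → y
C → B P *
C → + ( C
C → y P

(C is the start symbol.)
A grammar is LR(0) if no state in the canonical LR(0) collection has:
  - both a shift item (dot before a terminal) and a complete item (shift-reduce conflict), or
  - two or more complete items (reduce-reduce conflict; the accept item [C' → C .] counts as a complete item here).

Augment with C' → C and build the canonical LR(0) collection (I0 = CLOSURE({[C' → . C]}), then GOTO on every symbol after a dot until no new states appear). It has 15 states:
  I0: { [B → . * +], [B → . + y], [C → . *], [C → . + ( C], [C → . B P *], [C → . y P], [C' → . C] }  — shift
  I1: { [B → * . +], [C → * .] }  — shift, reduce
  I2: { [B → + . y], [C → + . ( C] }  — shift
  I3: { [C → B . P *], [P → . P (], [P → . y] }  — shift
  I4: { [C' → C .] }  — accept
  I5: { [C → y . P], [P → . P (], [P → . y] }  — shift
  I6: { [C → y P .], [P → P . (] }  — shift, reduce
  I7: { [P → y .] }  — reduce
  I8: { [P → P ( .] }  — reduce
  I9: { [C → B P . *], [P → P . (] }  — shift
  I10: { [C → B P * .] }  — reduce
  I11: { [B → . * +], [B → . + y], [C → + ( . C], [C → . *], [C → . + ( C], [C → . B P *], [C → . y P] }  — shift
  I12: { [B → + y .] }  — reduce
  I13: { [C → + ( C .] }  — reduce
  I14: { [B → * + .] }  — reduce

Conflict in state I1:
  Shift-reduce conflict between [C → * .] and [B → * . +]
So the grammar is NOT LR(0).

Answer: No. Shift-reduce conflict between [C → * .] and [B → * . +]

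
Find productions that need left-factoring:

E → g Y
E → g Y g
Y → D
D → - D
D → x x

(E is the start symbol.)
Left-factoring is needed when two productions for the same non-terminal
share a common prefix on the right-hand side.

Productions for E:
  E → g Y
  E → g Y g
Productions for D:
  D → - D
  D → x x

Found common prefix 'g Y' in productions for E

Answer: Yes, E has productions with common prefix 'g Y'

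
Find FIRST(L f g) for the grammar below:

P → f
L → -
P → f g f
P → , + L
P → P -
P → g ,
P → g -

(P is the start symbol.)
{ '-' }

FIRST sets of the non-terminals involved (from the grammar, by fixed-point iteration):
  FIRST(L) = { '-' }

To compute FIRST(L f g), process the symbols left to right:
Symbol L is a non-terminal. Add FIRST(L) \ {ε} = { '-' }
L is not nullable (ε ∉ FIRST(L)), so stop here.
FIRST(L f g) = { '-' }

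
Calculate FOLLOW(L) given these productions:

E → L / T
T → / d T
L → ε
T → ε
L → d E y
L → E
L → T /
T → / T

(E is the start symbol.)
{ '/' }

To compute FOLLOW(L), find every occurrence of L on a right-hand side N → α L β: add FIRST(β) \ {ε}, and if β is empty or nullable also add FOLLOW(N). Iterate to a fixed point.

In E → L / T: L is followed by '/' T, add FIRST('/' T) \ {ε} = { '/' }

Taking the union: FOLLOW(L) = { '/' }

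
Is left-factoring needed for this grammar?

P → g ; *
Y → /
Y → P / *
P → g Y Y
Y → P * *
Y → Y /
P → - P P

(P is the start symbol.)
Left-factoring is needed when two productions for the same non-terminal
share a common prefix on the right-hand side.

Productions for P:
  P → g ; *
  P → g Y Y
  P → - P P
Productions for Y:
  Y → /
  Y → P / *
  Y → P * *
  Y → Y /

Found common prefix 'g' in productions for P
Found common prefix 'P' in productions for Y

Answer: Yes, P has productions with common prefix 'g'; Y has productions with common prefix 'P'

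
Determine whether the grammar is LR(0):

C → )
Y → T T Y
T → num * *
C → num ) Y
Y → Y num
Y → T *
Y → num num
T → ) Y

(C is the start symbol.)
No. Shift-reduce conflict between [C → num ) Y .] and [Y → Y . num]

Augment with C' → C and build the canonical LR(0) collection (I0 = CLOSURE({[C' → . C]}), then GOTO on every symbol after a dot until no new states appear). It has 18 states:
  I0: { [C → . )], [C → . num ) Y], [C' → . C] }  — shift
  I1: { [C → ) .] }  — reduce
  I2: { [C' → C .] }  — accept
  I3: { [C → num . ) Y] }  — shift
  I4: { [C → num ) . Y], [T → . ) Y], [T → . num * *], [Y → . T *], [Y → . T T Y], [Y → . Y num], [Y → . num num] }  — shift
  I5: { [T → ) . Y], [T → . ) Y], [T → . num * *], [Y → . T *], [Y → . T T Y], [Y → . Y num], [Y → . num num] }  — shift
  I6: { [T → . ) Y], [T → . num * *], [Y → T . *], [Y → T . T Y] }  — shift
  I7: { [C → num ) Y .], [Y → Y . num] }  — shift, reduce
  I8: { [T → num . * *], [Y → num . num] }  — shift
  I9: { [T → num * . *] }  — shift
  I10: { [Y → num num .] }  — reduce
  I11: { [T → num * * .] }  — reduce
  I12: { [Y → Y num .] }  — reduce
  I13: { [Y → T * .] }  — reduce
  I14: { [T → . ) Y], [T → . num * *], [Y → . T *], [Y → . T T Y], [Y → . Y num], [Y → . num num], [Y → T T . Y] }  — shift
  I15: { [T → num . * *] }  — shift
  I16: { [Y → T T Y .], [Y → Y . num] }  — shift, reduce
  I17: { [T → ) Y .], [Y → Y . num] }  — shift, reduce

Conflict in state I7:
  Shift-reduce conflict between [C → num ) Y .] and [Y → Y . num]
So the grammar is NOT LR(0).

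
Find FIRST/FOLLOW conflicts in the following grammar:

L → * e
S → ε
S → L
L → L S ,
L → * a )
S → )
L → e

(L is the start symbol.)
No FIRST/FOLLOW conflicts.

A FIRST/FOLLOW conflict occurs when a non-terminal N has a nullable alternative N → β (β ⇒* ε) and another alternative N → α with FIRST(α) ∩ FOLLOW(N) ≠ ∅: on such a lookahead the parser cannot decide between expanding α and letting N vanish via β.

Nullable non-terminals: S.
FIRST sets used below: FIRST(L) = { '*', 'e' }

S: nullable alternative(s) S → ε; FOLLOW(S) = { ',' }
  S → ε: FIRST \ {ε} = { } — this is the only nullable alternative, skip
  S → L: FIRST \ {ε} = { '*', 'e' } — disjoint from FOLLOW(S)
  S → ): FIRST \ {ε} = { ')' } — disjoint from FOLLOW(S)

L has no nullable alternative, so no FIRST/FOLLOW check is needed there.

No FIRST/FOLLOW conflicts found.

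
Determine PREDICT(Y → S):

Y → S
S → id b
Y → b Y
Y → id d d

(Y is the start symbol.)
{ 'id' }

PREDICT(Y → S) = (FIRST(RHS) \ {ε}) ∪ (FOLLOW(Y) if ε ∈ FIRST(RHS), i.e. RHS ⇒* ε)
FIRST(S) = { 'id' }
FIRST(S) = { 'id' }
ε ∉ FIRST(S), so FOLLOW(Y) is not added.
PREDICT(Y → S) = { 'id' }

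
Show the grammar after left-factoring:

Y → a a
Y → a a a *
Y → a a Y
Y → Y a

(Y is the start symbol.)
Left-factoring transforms A → αβ₁ | αβ₂ into A → αA' and A' → β₁ | β₂
(α is the longest common prefix among the alternatives). Repeat until
no nonterminal has two alternatives with a common prefix.

Round 1: Y has alternatives sharing prefix 'a a'. Introduce Y': Y → a a Y'
  Add: Y' → ε
  Add: Y' → a *
  Add: Y' → Y

No remaining common prefixes — done.

Resulting grammar:
Y → a a Y'
Y' → ε
Y' → a *
Y' → Y
Y → Y a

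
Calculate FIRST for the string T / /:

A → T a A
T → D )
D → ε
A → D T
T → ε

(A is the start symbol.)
FIRST sets of the non-terminals involved (from the grammar, by fixed-point iteration):
  FIRST(T) = { ')', ε }

To compute FIRST(T / /), process the symbols left to right:
Symbol T is a non-terminal. Add FIRST(T) \ {ε} = { ')' }
T is nullable (ε ∈ FIRST(T)), continue to the next symbol.
Symbol / is a terminal. Add '/' and stop.
FIRST(T / /) = { ')', '/' }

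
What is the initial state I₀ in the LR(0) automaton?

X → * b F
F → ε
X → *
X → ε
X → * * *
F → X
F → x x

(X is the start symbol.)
First, augment the grammar with X' → X
I₀ = CLOSURE({ [X' → . X] }):
  [X' → . X] has the dot before X: add [X → . * b F], [X → . *], [X → .], [X → . * * *]
No further items can be added.

I₀ = { [X → . * * *], [X → . * b F], [X → . *], [X → .], [X' → . X] }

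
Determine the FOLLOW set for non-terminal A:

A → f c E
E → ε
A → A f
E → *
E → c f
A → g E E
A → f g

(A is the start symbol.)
A is the start symbol, so $ ∈ FOLLOW(A).
In A → A f: A is followed by f, add FIRST(f) \ {ε} = { 'f' }

Taking the union: FOLLOW(A) = { $, 'f' }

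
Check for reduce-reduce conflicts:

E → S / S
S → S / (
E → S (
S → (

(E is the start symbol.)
Yes — I6: [S → ( .] vs [S → S / ( .]

Augment with E' → E and build the canonical LR(0) collection (I0 = CLOSURE({[E' → . E]}), then GOTO on every symbol after a dot until no new states appear). It has 10 states:
  I0: { [E → . S (], [E → . S / S], [E' → . E], [S → . (], [S → . S / (] }  — shift
  I1: { [S → ( .] }  — reduce
  I2: { [E' → E .] }  — accept
  I3: { [E → S . (], [E → S . / S], [S → S . / (] }  — shift
  I4: { [E → S ( .] }  — reduce
  I5: { [E → S / . S], [S → . (], [S → . S / (], [S → S / . (] }  — shift
  I6: { [S → ( .], [S → S / ( .] }  — 2 reduces
  I7: { [E → S / S .], [S → S . / (] }  — shift, reduce
  I8: { [S → S / . (] }  — shift
  I9: { [S → S / ( .] }  — reduce

I6 contains complete items [S → ( .], [S → S / ( .] — reduce-reduce conflict.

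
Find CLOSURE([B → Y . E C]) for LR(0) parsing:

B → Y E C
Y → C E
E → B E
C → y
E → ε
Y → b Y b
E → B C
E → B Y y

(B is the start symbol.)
To compute CLOSURE, for each item [A → α.Bβ] where B is a non-terminal, add [B → .γ] for all productions B → γ; repeat for the newly added items until nothing changes.

Start with: [B → Y . E C]
  [B → Y . E C] has the dot before E: add [E → . B E], [E → .], [E → . B C], [E → . B Y y]
  [E → . B E] has the dot before B: add [B → . Y E C]
  [B → . Y E C] has the dot before Y: add [Y → . C E], [Y → . b Y b]
  [Y → . C E] has the dot before C: add [C → . y]
No further items can be added.

CLOSURE = { [B → . Y E C], [B → Y . E C], [C → . y], [E → . B C], [E → . B E], [E → . B Y y], [E → .], [Y → . C E], [Y → . b Y b] }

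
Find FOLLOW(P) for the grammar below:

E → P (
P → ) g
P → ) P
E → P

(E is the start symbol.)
In E → P (: P is followed by '(', add FIRST('(') \ {ε} = { '(' }
In P → ) P: P is at the end; this adds FOLLOW(P) to itself — nothing new
In E → P: P is at the end, add FOLLOW(E)

The FOLLOW sets referred to above (computed the same way, to a fixed point):
  FOLLOW(E) = { $ }

Taking the union: FOLLOW(P) = { $, '(' }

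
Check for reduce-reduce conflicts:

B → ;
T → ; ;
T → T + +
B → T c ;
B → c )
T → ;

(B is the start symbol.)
Yes — I1: [B → ; .] vs [T → ; .]

Augment with B' → B and build the canonical LR(0) collection (I0 = CLOSURE({[B' → . B]}), then GOTO on every symbol after a dot until no new states appear). It has 11 states:
  I0: { [B → . ;], [B → . T c ;], [B → . c )], [B' → . B], [T → . ; ;], [T → . ;], [T → . T + +] }  — shift
  I1: { [B → ; .], [T → ; . ;], [T → ; .] }  — shift, 2 reduces
  I2: { [B' → B .] }  — accept
  I3: { [B → T . c ;], [T → T . + +] }  — shift
  I4: { [B → c . )] }  — shift
  I5: { [B → c ) .] }  — reduce
  I6: { [T → T + . +] }  — shift
  I7: { [B → T c . ;] }  — shift
  I8: { [B → T c ; .] }  — reduce
  I9: { [T → T + + .] }  — reduce
  I10: { [T → ; ; .] }  — reduce

I1 contains complete items [B → ; .], [T → ; .] — reduce-reduce conflict.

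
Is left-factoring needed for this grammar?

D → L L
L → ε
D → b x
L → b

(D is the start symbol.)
Left-factoring is needed when two productions for the same non-terminal
share a common prefix on the right-hand side.

Productions for D:
  D → L L
  D → b x
Productions for L:
  L → ε
  L → b

No common prefixes found.

Answer: No, left-factoring is not needed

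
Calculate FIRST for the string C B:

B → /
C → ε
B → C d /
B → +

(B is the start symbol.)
FIRST sets of the non-terminals involved (from the grammar, by fixed-point iteration):
  FIRST(C) = { ε }
  FIRST(B) = { '+', '/', 'd' }

To compute FIRST(C B), process the symbols left to right:
Symbol C is a non-terminal. Add FIRST(C) \ {ε} = { }
C is nullable (ε ∈ FIRST(C)), continue to the next symbol.
Symbol B is a non-terminal. Add FIRST(B) \ {ε} = { '+', '/', 'd' }
B is not nullable (ε ∉ FIRST(B)), so stop here.
FIRST(C B) = { '+', '/', 'd' }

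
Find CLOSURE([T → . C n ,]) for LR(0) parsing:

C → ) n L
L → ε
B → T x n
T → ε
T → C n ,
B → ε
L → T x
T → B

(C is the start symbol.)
{ [C → . ) n L], [T → . C n ,] }

To compute CLOSURE, for each item [A → α.Bβ] where B is a non-terminal, add [B → .γ] for all productions B → γ; repeat for the newly added items until nothing changes.

Start with: [T → . C n ,]
  [T → . C n ,] has the dot before C: add [C → . ) n L]
No further items can be added.

CLOSURE = { [C → . ) n L], [T → . C n ,] }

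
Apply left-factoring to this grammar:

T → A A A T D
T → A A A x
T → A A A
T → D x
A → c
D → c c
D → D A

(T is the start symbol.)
Left-factoring transforms A → αβ₁ | αβ₂ into A → αA' and A' → β₁ | β₂
(α is the longest common prefix among the alternatives). Repeat until
no nonterminal has two alternatives with a common prefix.

Round 1: T has alternatives sharing prefix 'A A A'. Introduce T': T → A A A T'
  Add: T' → T D
  Add: T' → x
  Add: T' → ε

No remaining common prefixes — done.

Resulting grammar:
T → A A A T'
T' → T D
T' → x
T' → ε
T → D x
A → c
D → c c
D → D A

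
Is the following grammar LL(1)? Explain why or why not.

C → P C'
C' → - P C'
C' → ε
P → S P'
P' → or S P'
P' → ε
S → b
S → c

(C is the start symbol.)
A grammar is LL(1) if for each non-terminal N with multiple productions, the predict sets of those productions are pairwise disjoint, where PREDICT(N → α) = (FIRST(α) \ {ε}) ∪ (FOLLOW(N) if α ⇒* ε).

Relevant sets:
  FOLLOW(C') = { $ }
  FOLLOW(P') = { $, '-' }

For C':
  PREDICT(C' → '-' P C') = { '-' }
  PREDICT(C' → ε) = { $ }
For P':
  PREDICT(P' → or S P') = { 'or' }
  PREDICT(P' → ε) = { $, '-' }
For S:
  PREDICT(S → b) = { 'b' }
  PREDICT(S → c) = { 'c' }
C, P have a single production, so nothing to check there.

All predict sets are disjoint. The grammar IS LL(1).

Answer: Yes, the grammar is LL(1).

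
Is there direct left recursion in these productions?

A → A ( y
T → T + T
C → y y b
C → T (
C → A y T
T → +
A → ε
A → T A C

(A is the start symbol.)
Direct left recursion occurs when N → N α for some non-terminal N (the right-hand side begins with the left-hand side itself).

A → A ( y: LEFT RECURSIVE (starts with A)
T → T + T: LEFT RECURSIVE (starts with T)
C → y y b: starts with y
C → T (: starts with T
C → A y T: starts with A
T → +: starts with '+'
A → ε: starts with ε
A → T A C: starts with T

The grammar has direct left recursion on: A, T.

Answer: Yes, A, T are left-recursive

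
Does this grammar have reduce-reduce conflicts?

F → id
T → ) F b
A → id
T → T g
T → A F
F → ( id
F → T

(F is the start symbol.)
Augment with F' → F and build the canonical LR(0) collection (I0 = CLOSURE({[F' → . F]}), then GOTO on every symbol after a dot until no new states appear). It has 12 states:
  I0: { [A → . id], [F → . ( id], [F → . T], [F → . id], [F' → . F], [T → . ) F b], [T → . A F], [T → . T g] }  — shift
  I1: { [F → ( . id] }  — shift
  I2: { [A → . id], [F → . ( id], [F → . T], [F → . id], [T → ) . F b], [T → . ) F b], [T → . A F], [T → . T g] }  — shift
  I3: { [A → . id], [F → . ( id], [F → . T], [F → . id], [T → . ) F b], [T → . A F], [T → . T g], [T → A . F] }  — shift
  I4: { [F' → F .] }  — accept
  I5: { [F → T .], [T → T . g] }  — shift, reduce
  I6: { [A → id .], [F → id .] }  — 2 reduces
  I7: { [T → T g .] }  — reduce
  I8: { [T → A F .] }  — reduce
  I9: { [T → ) F . b] }  — shift
  I10: { [T → ) F b .] }  — reduce
  I11: { [F → ( id .] }  — reduce

I6 contains complete items [A → id .], [F → id .] — reduce-reduce conflict.

Answer: Yes — I6: [A → id .] vs [F → id .]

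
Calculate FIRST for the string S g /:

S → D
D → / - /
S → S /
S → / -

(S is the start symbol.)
FIRST sets of the non-terminals involved (from the grammar, by fixed-point iteration):
  FIRST(S) = { '/' }

To compute FIRST(S g /), process the symbols left to right:
Symbol S is a non-terminal. Add FIRST(S) \ {ε} = { '/' }
S is not nullable (ε ∉ FIRST(S)), so stop here.
FIRST(S g /) = { '/' }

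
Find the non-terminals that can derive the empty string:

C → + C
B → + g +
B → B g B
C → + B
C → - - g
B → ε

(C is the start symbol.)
A non-terminal is nullable if it can derive ε (the empty string): either it has an ε-production, or it has a production whose right-hand side consists entirely of nullable non-terminals.

ε-productions: B → ε
So B is immediately nullable.
No further non-terminal can be added: every production for the remaining non-terminals contains a terminal or a non-nullable non-terminal.
Nullable = { 'B' }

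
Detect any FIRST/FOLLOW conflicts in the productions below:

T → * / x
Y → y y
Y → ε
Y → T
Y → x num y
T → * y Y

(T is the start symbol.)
Nullable non-terminals: Y.
FIRST sets used below: FIRST(T) = { '*' }

Y: nullable alternative(s) Y → ε; FOLLOW(Y) = { $ }
  Y → y y: FIRST \ {ε} = { 'y' } — disjoint from FOLLOW(Y)
  Y → ε: FIRST \ {ε} = { } — this is the only nullable alternative, skip
  Y → T: FIRST \ {ε} = { '*' } — disjoint from FOLLOW(Y)
  Y → x num y: FIRST \ {ε} = { 'x' } — disjoint from FOLLOW(Y)

T has no nullable alternative, so no FIRST/FOLLOW check is needed there.

No FIRST/FOLLOW conflicts found.

Answer: No FIRST/FOLLOW conflicts.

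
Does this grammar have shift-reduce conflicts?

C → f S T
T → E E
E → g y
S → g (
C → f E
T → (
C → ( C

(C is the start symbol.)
No shift-reduce conflicts

A shift-reduce conflict occurs when an LR(0) state has both:
  - a complete (reduce) item [A → α .] (dot at the end), and
  - a shift item [B → β . c γ] (dot before a terminal).

Augment with C' → C and build the canonical LR(0) collection (I0 = CLOSURE({[C' → . C]}), then GOTO on every symbol after a dot until no new states appear). It has 15 states:
  I0: { [C → . ( C], [C → . f E], [C → . f S T], [C' → . C] }  — shift
  I1: { [C → ( . C], [C → . ( C], [C → . f E], [C → . f S T] }  — shift
  I2: { [C' → C .] }  — accept
  I3: { [C → f . E], [C → f . S T], [E → . g y], [S → . g (] }  — shift
  I4: { [C → f E .] }  — reduce
  I5: { [C → f S . T], [E → . g y], [T → . (], [T → . E E] }  — shift
  I6: { [E → g . y], [S → g . (] }  — shift
  I7: { [S → g ( .] }  — reduce
  I8: { [E → g y .] }  — reduce
  I9: { [T → ( .] }  — reduce
  I10: { [E → . g y], [T → E . E] }  — shift
  I11: { [C → f S T .] }  — reduce
  I12: { [E → g . y] }  — shift
  I13: { [T → E E .] }  — reduce
  I14: { [C → ( C .] }  — reduce

No state contains both a complete item and a shift item.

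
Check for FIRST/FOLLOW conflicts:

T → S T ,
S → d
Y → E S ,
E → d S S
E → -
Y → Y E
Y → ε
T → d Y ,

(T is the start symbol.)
Nullable non-terminals: Y.
FIRST sets used below: FIRST(E) = { '-', 'd' }, FIRST(Y) = { '-', 'd', ε }

Y: nullable alternative(s) Y → ε; FOLLOW(Y) = { ',', '-', 'd' }
  Y → E S ,: FIRST \ {ε} = { '-', 'd' } — overlaps FOLLOW(Y) on { '-', 'd' }: CONFLICT
  Y → Y E: FIRST \ {ε} = { '-', 'd' } — overlaps FOLLOW(Y) on { '-', 'd' }: CONFLICT
  Y → ε: FIRST \ {ε} = { } — this is the only nullable alternative, skip

E, S, T have no nullable alternative, so no FIRST/FOLLOW check is needed there.

So the grammar has 2 FIRST/FOLLOW conflicts (marked CONFLICT above).

Answer: Yes. Y → E S ',' with FOLLOW(Y) on { '-', 'd' }; Y → Y E with FOLLOW(Y) on { '-', 'd' }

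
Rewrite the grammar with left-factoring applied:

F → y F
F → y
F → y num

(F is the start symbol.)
F → y F'
F' → F
F' → ε
F' → num

Left-factoring transforms A → αβ₁ | αβ₂ into A → αA' and A' → β₁ | β₂
(α is the longest common prefix among the alternatives). Repeat until
no nonterminal has two alternatives with a common prefix.

Round 1: F has alternatives sharing prefix 'y'. Introduce F': F → y F'
  Add: F' → F
  Add: F' → ε
  Add: F' → num

No remaining common prefixes — done.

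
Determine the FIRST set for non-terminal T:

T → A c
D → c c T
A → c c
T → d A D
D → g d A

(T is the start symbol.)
FIRST sets of the other non-terminals involved (by the same procedure, iterated to a fixed point):
  FIRST(A) = { 'c' }

From T → A c:
  - A is a non-terminal: add FIRST(A) \ {ε} = { 'c' }
    A is not nullable, so stop
From T → d A D:
  - d is a terminal: add 'd' and stop

Collecting: FIRST(T) = { 'c', 'd' }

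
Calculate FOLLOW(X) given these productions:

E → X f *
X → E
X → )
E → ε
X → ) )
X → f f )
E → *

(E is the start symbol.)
To compute FOLLOW(X), find every occurrence of X on a right-hand side N → α X β: add FIRST(β) \ {ε}, and if β is empty or nullable also add FOLLOW(N). Iterate to a fixed point.

In E → X f *: X is followed by f '*', add FIRST(f '*') \ {ε} = { 'f' }

Taking the union: FOLLOW(X) = { 'f' }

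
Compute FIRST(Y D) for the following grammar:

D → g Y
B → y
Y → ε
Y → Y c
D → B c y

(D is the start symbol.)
FIRST sets of the non-terminals involved (from the grammar, by fixed-point iteration):
  FIRST(Y) = { 'c', ε }
  FIRST(D) = { 'g', 'y' }

To compute FIRST(Y D), process the symbols left to right:
Symbol Y is a non-terminal. Add FIRST(Y) \ {ε} = { 'c' }
Y is nullable (ε ∈ FIRST(Y)), continue to the next symbol.
Symbol D is a non-terminal. Add FIRST(D) \ {ε} = { 'g', 'y' }
D is not nullable (ε ∉ FIRST(D)), so stop here.
FIRST(Y D) = { 'c', 'g', 'y' }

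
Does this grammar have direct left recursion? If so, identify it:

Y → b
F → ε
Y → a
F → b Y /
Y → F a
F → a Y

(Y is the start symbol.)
Direct left recursion occurs when N → N α for some non-terminal N (the right-hand side begins with the left-hand side itself).

Y → b: starts with b
F → ε: starts with ε
Y → a: starts with a
F → b Y /: starts with b
Y → F a: starts with F
F → a Y: starts with a

No direct left recursion found.

Answer: No direct left recursion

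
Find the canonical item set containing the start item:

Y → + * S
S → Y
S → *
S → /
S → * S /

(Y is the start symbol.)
{ [Y → . + * S], [Y' → . Y] }

First, augment the grammar with Y' → Y
I₀ = CLOSURE({ [Y' → . Y] }):
  [Y' → . Y] has the dot before Y: add [Y → . + * S]
No further items can be added.

I₀ = { [Y → . + * S], [Y' → . Y] }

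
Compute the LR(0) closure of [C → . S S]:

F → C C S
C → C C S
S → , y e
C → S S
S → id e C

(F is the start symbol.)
To compute CLOSURE, for each item [A → α.Bβ] where B is a non-terminal, add [B → .γ] for all productions B → γ; repeat for the newly added items until nothing changes.

Start with: [C → . S S]
  [C → . S S] has the dot before S: add [S → . , y e], [S → . id e C]
No further items can be added.

CLOSURE = { [C → . S S], [S → . , y e], [S → . id e C] }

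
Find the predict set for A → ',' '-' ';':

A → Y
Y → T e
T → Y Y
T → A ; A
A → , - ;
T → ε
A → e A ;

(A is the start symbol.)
{ ',' }

PREDICT(A → ',' '-' ';') = (FIRST(RHS) \ {ε}) ∪ (FOLLOW(A) if ε ∈ FIRST(RHS), i.e. RHS ⇒* ε)
FIRST(',' '-' ';') = { ',' }
ε ∉ FIRST(',' '-' ';'), so FOLLOW(A) is not added.
PREDICT(A → ',' '-' ';') = { ',' }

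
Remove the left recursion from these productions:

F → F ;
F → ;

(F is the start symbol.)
F → ; F'
F' → ; F'
F' → ε

F is directly left-recursive. The standard transformation for
  A → A α₁ | ... | A α_m | β₁ | ... | β_n
is
  A  → β₁ A' | ... | β_n A'
  A' → α₁ A' | ... | α_m A' | ε

F → ; becomes F → ; F'
F → F ; becomes F' → ; F'
Add F' → ε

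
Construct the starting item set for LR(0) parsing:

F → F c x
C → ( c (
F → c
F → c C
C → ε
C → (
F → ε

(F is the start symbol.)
First, augment the grammar with F' → F
I₀ = CLOSURE({ [F' → . F] }):
  [F' → . F] has the dot before F: add [F → . F c x], [F → . c], [F → . c C], [F → .]
No further items can be added.

I₀ = { [F → . F c x], [F → . c C], [F → . c], [F → .], [F' → . F] }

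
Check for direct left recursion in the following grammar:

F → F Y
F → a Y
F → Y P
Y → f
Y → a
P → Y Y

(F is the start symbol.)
Yes, F is left-recursive

Direct left recursion occurs when N → N α for some non-terminal N (the right-hand side begins with the left-hand side itself).

F → F Y: LEFT RECURSIVE (starts with F)
F → a Y: starts with a
F → Y P: starts with Y
Y → f: starts with f
Y → a: starts with a
P → Y Y: starts with Y

The grammar has direct left recursion on: F.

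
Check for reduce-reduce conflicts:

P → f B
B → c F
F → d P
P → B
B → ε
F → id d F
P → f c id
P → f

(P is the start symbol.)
Yes — I4: [B → .] vs [P → f .]

A reduce-reduce conflict occurs when an LR(0) state has two complete items [A → α .] and [B → β .] — both call for a reduction, and with no lookahead the parser cannot choose between them.

Augment with P' → P and build the canonical LR(0) collection (I0 = CLOSURE({[P' → . P]}), then GOTO on every symbol after a dot until no new states appear). It has 14 states:
  I0: { [B → . c F], [B → .], [P → . B], [P → . f B], [P → . f c id], [P → . f], [P' → . P] }  — shift, reduce
  I1: { [P → B .] }  — reduce
  I2: { [P' → P .] }  — accept
  I3: { [B → c . F], [F → . d P], [F → . id d F] }  — shift
  I4: { [B → . c F], [B → .], [P → f . B], [P → f . c id], [P → f .] }  — shift, 2 reduces
  I5: { [P → f B .] }  — reduce
  I6: { [B → c . F], [F → . d P], [F → . id d F], [P → f c . id] }  — shift
  I7: { [B → c F .] }  — reduce
  I8: { [B → . c F], [B → .], [F → d . P], [P → . B], [P → . f B], [P → . f c id], [P → . f] }  — shift, reduce
  I9: { [F → id . d F], [P → f c id .] }  — shift, reduce
  I10: { [F → . d P], [F → . id d F], [F → id d . F] }  — shift
  I11: { [F → id d F .] }  — reduce
  I12: { [F → id . d F] }  — shift
  I13: { [F → d P .] }  — reduce

I4 contains complete items [B → .], [P → f .] — reduce-reduce conflict.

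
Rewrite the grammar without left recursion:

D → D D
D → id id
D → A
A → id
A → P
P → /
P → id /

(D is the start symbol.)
D → id id D'
D → A D'
D' → D D'
D' → ε
A → id
A → P
P → /
P → id /

D is directly left-recursive. The standard transformation for
  A → A α₁ | ... | A α_m | β₁ | ... | β_n
is
  A  → β₁ A' | ... | β_n A'
  A' → α₁ A' | ... | α_m A' | ε

D → id id becomes D → id id D'
D → A becomes D → A D'
D → D D becomes D' → D D'
Add D' → ε

Productions for other non-terminals are unchanged:
  A → id
  A → P
  P → /
  P → id /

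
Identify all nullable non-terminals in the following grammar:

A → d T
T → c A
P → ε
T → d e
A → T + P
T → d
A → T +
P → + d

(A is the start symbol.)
A non-terminal is nullable if it can derive ε (the empty string): either it has an ε-production, or it has a production whose right-hand side consists entirely of nullable non-terminals.

ε-productions: P → ε
So P is immediately nullable.
No further non-terminal can be added: every production for the remaining non-terminals contains a terminal or a non-nullable non-terminal.
Nullable = { 'P' }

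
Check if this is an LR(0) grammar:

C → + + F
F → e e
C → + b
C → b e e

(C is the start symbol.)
Yes, the grammar is LR(0)

Augment with C' → C and build the canonical LR(0) collection (I0 = CLOSURE({[C' → . C]}), then GOTO on every symbol after a dot until no new states appear). It has 11 states:
  I0: { [C → . + + F], [C → . + b], [C → . b e e], [C' → . C] }  — shift
  I1: { [C → + . + F], [C → + . b] }  — shift
  I2: { [C' → C .] }  — accept
  I3: { [C → b . e e] }  — shift
  I4: { [C → b e . e] }  — shift
  I5: { [C → b e e .] }  — reduce
  I6: { [C → + + . F], [F → . e e] }  — shift
  I7: { [C → + b .] }  — reduce
  I8: { [C → + + F .] }  — reduce
  I9: { [F → e . e] }  — shift
  I10: { [F → e e .] }  — reduce

Every state is either a pure shift/goto state or contains exactly one complete item and nothing to shift — no conflicts. The grammar is LR(0).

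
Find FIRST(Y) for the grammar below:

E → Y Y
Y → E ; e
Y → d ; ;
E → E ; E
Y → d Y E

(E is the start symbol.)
To compute FIRST(Y), examine every production with Y on the left-hand side, reading each right-hand side left to right until a non-nullable symbol is reached.

FIRST sets of the other non-terminals involved (by the same procedure, iterated to a fixed point):
  FIRST(E) = { 'd' }

From Y → E ; e:
  - E is a non-terminal: add FIRST(E) \ {ε} = { 'd' }
    E is not nullable, so stop
From Y → d ; ;:
  - d is a terminal: add 'd' and stop
From Y → d Y E:
  - d is a terminal: add 'd' and stop

Collecting: FIRST(Y) = { 'd' }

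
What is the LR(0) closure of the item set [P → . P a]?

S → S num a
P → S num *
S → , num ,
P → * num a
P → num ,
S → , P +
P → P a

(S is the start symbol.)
Start with: [P → . P a]
  [P → . P a] has the dot before P: add [P → . S num *], [P → . * num a], [P → . num ,]
  [P → . S num *] has the dot before S: add [S → . S num a], [S → . , num ,], [S → . , P +]
No further items can be added.

CLOSURE = { [P → . * num a], [P → . P a], [P → . S num *], [P → . num ,], [S → . , P +], [S → . , num ,], [S → . S num a] }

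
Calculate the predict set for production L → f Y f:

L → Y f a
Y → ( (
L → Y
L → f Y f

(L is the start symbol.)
PREDICT(L → f Y f) = (FIRST(RHS) \ {ε}) ∪ (FOLLOW(L) if ε ∈ FIRST(RHS), i.e. RHS ⇒* ε)
FIRST(f Y f) = { 'f' }
ε ∉ FIRST(f Y f), so FOLLOW(L) is not added.
PREDICT(L → f Y f) = { 'f' }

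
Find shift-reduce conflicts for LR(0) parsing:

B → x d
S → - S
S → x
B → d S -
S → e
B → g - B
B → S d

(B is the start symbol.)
Augment with B' → B and build the canonical LR(0) collection (I0 = CLOSURE({[B' → . B]}), then GOTO on every symbol after a dot until no new states appear). It has 16 states:
  I0: { [B → . S d], [B → . d S -], [B → . g - B], [B → . x d], [B' → . B], [S → . - S], [S → . e], [S → . x] }  — shift
  I1: { [S → - . S], [S → . - S], [S → . e], [S → . x] }  — shift
  I2: { [B' → B .] }  — accept
  I3: { [B → S . d] }  — shift
  I4: { [B → d . S -], [S → . - S], [S → . e], [S → . x] }  — shift
  I5: { [S → e .] }  — reduce
  I6: { [B → g . - B] }  — shift
  I7: { [B → x . d], [S → x .] }  — shift, reduce
  I8: { [B → x d .] }  — reduce
  I9: { [B → . S d], [B → . d S -], [B → . g - B], [B → . x d], [B → g - . B], [S → . - S], [S → . e], [S → . x] }  — shift
  I10: { [B → g - B .] }  — reduce
  I11: { [B → d S . -] }  — shift
  I12: { [S → x .] }  — reduce
  I13: { [B → d S - .] }  — reduce
  I14: { [B → S d .] }  — reduce
  I15: { [S → - S .] }  — reduce

I7 contains reduce item [S → x .] and shift item [B → x . d] — shift-reduce conflict.

Answer: Yes — I7: [S → x .] vs [B → x . d]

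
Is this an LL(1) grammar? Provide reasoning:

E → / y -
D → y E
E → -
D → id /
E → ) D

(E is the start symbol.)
Yes, the grammar is LL(1).

For E:
  PREDICT(E → '/' y '-') = { '/' }
  PREDICT(E → '-') = { '-' }
  PREDICT(E → ')' D) = { ')' }
For D:
  PREDICT(D → y E) = { 'y' }
  PREDICT(D → id '/') = { 'id' }

All predict sets are disjoint. The grammar IS LL(1).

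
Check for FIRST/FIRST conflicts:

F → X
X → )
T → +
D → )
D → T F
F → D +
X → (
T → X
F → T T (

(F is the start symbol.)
Yes. F → X / F → D '+' on { '(', ')' }; F → X / F → T T '(' on { '(', ')' }; F → D '+' / F → T T '(' on { '(', ')', '+' }; D → ')' / D → T F on { ')' }

A FIRST/FIRST conflict occurs when two productions N → α and N → β for the same non-terminal have FIRST(α) ∩ FIRST(β) ≠ ∅ (with ε ∈ FIRST of a nullable right-hand side, so two nullable alternatives also conflict).

FIRST sets of the non-terminals at (or reachable through a nullable prefix from) the front of some alternative:
  FIRST(X) = { '(', ')' }
  FIRST(D) = { '(', ')', '+' }
  FIRST(T) = { '(', ')', '+' }

Productions for F:
  F → X: FIRST = { '(', ')' }
  F → D +: FIRST = { '(', ')', '+' }
  F → T T (: FIRST = { '(', ')', '+' }
Productions for X:
  X → ): FIRST = { ')' }
  X → (: FIRST = { '(' }
Productions for T:
  T → +: FIRST = { '+' }
  T → X: FIRST = { '(', ')' }
Productions for D:
  D → ): FIRST = { ')' }
  D → T F: FIRST = { '(', ')', '+' }

Conflict for F: F → X and F → D +
  Overlap: { '(', ')' }
Conflict for F: F → X and F → T T (
  Overlap: { '(', ')' }
Conflict for F: F → D + and F → T T (
  Overlap: { '(', ')', '+' }
Conflict for D: D → ) and D → T F
  Overlap: { ')' }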